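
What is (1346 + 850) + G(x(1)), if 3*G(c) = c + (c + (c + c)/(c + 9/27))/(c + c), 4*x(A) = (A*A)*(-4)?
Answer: 6586/3 ≈ 2195.3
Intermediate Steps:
x(A) = -A**2 (x(A) = ((A*A)*(-4))/4 = (A**2*(-4))/4 = (-4*A**2)/4 = -A**2)
G(c) = c/3 + (c + 2*c/(1/3 + c))/(6*c) (G(c) = (c + (c + (c + c)/(c + 9/27))/(c + c))/3 = (c + (c + (2*c)/(c + 9*(1/27)))/((2*c)))/3 = (c + (c + (2*c)/(c + 1/3))*(1/(2*c)))/3 = (c + (c + (2*c)/(1/3 + c))*(1/(2*c)))/3 = (c + (c + 2*c/(1/3 + c))*(1/(2*c)))/3 = (c + (c + 2*c/(1/3 + c))/(2*c))/3 = c/3 + (c + 2*c/(1/3 + c))/(6*c))
(1346 + 850) + G(x(1)) = (1346 + 850) + (7 + 5*(-1*1**2) + 6*(-1*1**2)**2)/(6*(1 + 3*(-1*1**2))) = 2196 + (7 + 5*(-1*1) + 6*(-1*1)**2)/(6*(1 + 3*(-1*1))) = 2196 + (7 + 5*(-1) + 6*(-1)**2)/(6*(1 + 3*(-1))) = 2196 + (7 - 5 + 6*1)/(6*(1 - 3)) = 2196 + (1/6)*(7 - 5 + 6)/(-2) = 2196 + (1/6)*(-1/2)*8 = 2196 - 2/3 = 6586/3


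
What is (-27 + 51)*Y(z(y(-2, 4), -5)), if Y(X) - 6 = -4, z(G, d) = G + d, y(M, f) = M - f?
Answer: 48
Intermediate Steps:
Y(X) = 2 (Y(X) = 6 - 4 = 2)
(-27 + 51)*Y(z(y(-2, 4), -5)) = (-27 + 51)*2 = 24*2 = 48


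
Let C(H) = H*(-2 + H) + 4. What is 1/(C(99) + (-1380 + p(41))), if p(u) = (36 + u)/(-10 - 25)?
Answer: 5/41124 ≈ 0.00012158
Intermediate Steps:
p(u) = -36/35 - u/35 (p(u) = (36 + u)/(-35) = (36 + u)*(-1/35) = -36/35 - u/35)
C(H) = 4 + H*(-2 + H)
1/(C(99) + (-1380 + p(41))) = 1/((4 + 99**2 - 2*99) + (-1380 + (-36/35 - 1/35*41))) = 1/((4 + 9801 - 198) + (-1380 + (-36/35 - 41/35))) = 1/(9607 + (-1380 - 11/5)) = 1/(9607 - 6911/5) = 1/(41124/5) = 5/41124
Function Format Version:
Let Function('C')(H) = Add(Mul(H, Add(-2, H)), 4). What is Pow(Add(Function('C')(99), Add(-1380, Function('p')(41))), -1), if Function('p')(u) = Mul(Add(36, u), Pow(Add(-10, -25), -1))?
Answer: Rational(5, 41124) ≈ 0.00012158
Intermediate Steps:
Function('p')(u) = Add(Rational(-36, 35), Mul(Rational(-1, 35), u)) (Function('p')(u) = Mul(Add(36, u), Pow(-35, -1)) = Mul(Add(36, u), Rational(-1, 35)) = Add(Rational(-36, 35), Mul(Rational(-1, 35), u)))
Function('C')(H) = Add(4, Mul(H, Add(-2, H)))
Pow(Add(Function('C')(99), Add(-1380, Function('p')(41))), -1) = Pow(Add(Add(4, Pow(99, 2), Mul(-2, 99)), Add(-1380, Add(Rational(-36, 35), Mul(Rational(-1, 35), 41)))), -1) = Pow(Add(Add(4, 9801, -198), Add(-1380, Add(Rational(-36, 35), Rational(-41, 35)))), -1) = Pow(Add(9607, Add(-1380, Rational(-11, 5))), -1) = Pow(Add(9607, Rational(-6911, 5)), -1) = Pow(Rational(41124, 5), -1) = Rational(5, 41124)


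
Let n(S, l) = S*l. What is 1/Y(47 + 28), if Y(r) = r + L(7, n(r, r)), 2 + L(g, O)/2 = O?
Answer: 1/11321 ≈ 8.8331e-5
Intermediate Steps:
L(g, O) = -4 + 2*O
Y(r) = -4 + r + 2*r² (Y(r) = r + (-4 + 2*(r*r)) = r + (-4 + 2*r²) = -4 + r + 2*r²)
1/Y(47 + 28) = 1/(-4 + (47 + 28) + 2*(47 + 28)²) = 1/(-4 + 75 + 2*75²) = 1/(-4 + 75 + 2*5625) = 1/(-4 + 75 + 11250) = 1/11321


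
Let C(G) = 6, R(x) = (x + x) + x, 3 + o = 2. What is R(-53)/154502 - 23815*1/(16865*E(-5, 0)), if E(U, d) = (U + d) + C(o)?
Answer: -736429333/521135246 ≈ -1.4131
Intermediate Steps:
o = -1 (o = -3 + 2 = -1)
R(x) = 3*x (R(x) = 2*x + x = 3*x)
E(U, d) = 6 + U + d (E(U, d) = (U + d) + 6 = 6 + U + d)
R(-53)/154502 - 23815*1/(16865*E(-5, 0)) = (3*(-53))/154502 - 23815*1/(16865*(6 - 5 + 0)) = -159*1/154502 - 23815/(16865*1) = -159/154502 - 23815/16865 = -159/154502 - 23815*1/16865 = -159/154502 - 4763/3373 = -736429333/521135246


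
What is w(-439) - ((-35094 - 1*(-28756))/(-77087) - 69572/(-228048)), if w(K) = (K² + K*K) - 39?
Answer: 1693799793093485/4394884044 ≈ 3.8540e+5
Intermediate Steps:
w(K) = -39 + 2*K² (w(K) = (K² + K²) - 39 = 2*K² - 39 = -39 + 2*K²)
w(-439) - ((-35094 - 1*(-28756))/(-77087) - 69572/(-228048)) = (-39 + 2*(-439)²) - ((-35094 - 1*(-28756))/(-77087) - 69572/(-228048)) = (-39 + 2*192721) - ((-35094 + 28756)*(-1/77087) - 69572*(-1/228048)) = (-39 + 385442) - (-6338*(-1/77087) + 17393/57012) = 385403 - (6338/77087 + 17393/57012) = 385403 - 1*1702116247/4394884044 = 385403 - 1702116247/4394884044 = 1693799793093485/4394884044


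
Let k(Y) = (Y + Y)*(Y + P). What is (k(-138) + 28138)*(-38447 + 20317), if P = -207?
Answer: -2236480540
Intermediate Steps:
k(Y) = 2*Y*(-207 + Y) (k(Y) = (Y + Y)*(Y - 207) = (2*Y)*(-207 + Y) = 2*Y*(-207 + Y))
(k(-138) + 28138)*(-38447 + 20317) = (2*(-138)*(-207 - 138) + 28138)*(-38447 + 20317) = (2*(-138)*(-345) + 28138)*(-18130) = (95220 + 28138)*(-18130) = 123358*(-18130) = -2236480540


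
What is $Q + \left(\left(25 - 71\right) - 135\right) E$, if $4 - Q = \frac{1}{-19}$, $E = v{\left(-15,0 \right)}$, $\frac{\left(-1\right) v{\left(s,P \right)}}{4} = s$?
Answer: $- \frac{206263}{19} \approx -10856.0$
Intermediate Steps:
$v{\left(s,P \right)} = - 4 s$
$E = 60$ ($E = \left(-4\right) \left(-15\right) = 60$)
$Q = \frac{77}{19}$ ($Q = 4 - \frac{1}{-19} = 4 - - \frac{1}{19} = 4 + \frac{1}{19} = \frac{77}{19} \approx 4.0526$)
$Q + \left(\left(25 - 71\right) - 135\right) E = \frac{77}{19} + \left(\left(25 - 71\right) - 135\right) 60 = \frac{77}{19} + \left(-46 - 135\right) 60 = \frac{77}{19} - 10860 = - \frac{206263}{19}$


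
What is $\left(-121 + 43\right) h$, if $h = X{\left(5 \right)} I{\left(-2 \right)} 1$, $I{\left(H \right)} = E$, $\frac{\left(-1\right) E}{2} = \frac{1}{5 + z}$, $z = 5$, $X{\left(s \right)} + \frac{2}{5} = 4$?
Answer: $\frac{1404}{25} \approx 56.16$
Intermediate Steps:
$X{\left(s \right)} = \frac{18}{5}$ ($X{\left(s \right)} = - \frac{2}{5} + 4 = \frac{18}{5}$)
$E = - \frac{1}{5}$ ($E = - \frac{2}{5 + 5} = - \frac{2}{10} = \left(-2\right) \frac{1}{10} = - \frac{1}{5} \approx -0.2$)
$I{\left(H \right)} = - \frac{1}{5}$
$h = - \frac{18}{25}$ ($h = \frac{18}{5} \left(- \frac{1}{5}\right) 1 = \left(- \frac{18}{25}\right) 1 = - \frac{18}{25} \approx -0.72$)
$\left(-121 + 43\right) h = \left(-121 + 43\right) \left(- \frac{18}{25}\right) = \left(-78\right) \left(- \frac{18}{25}\right) = \frac{1404}{25}$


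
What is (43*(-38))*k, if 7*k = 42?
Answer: -9804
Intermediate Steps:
k = 6 (k = (⅐)*42 = 6)
(43*(-38))*k = (43*(-38))*6 = -1634*6 = -9804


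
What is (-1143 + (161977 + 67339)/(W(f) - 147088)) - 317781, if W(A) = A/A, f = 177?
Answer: -46909803704/147087 ≈ -3.1893e+5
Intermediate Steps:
W(A) = 1
(-1143 + (161977 + 67339)/(W(f) - 147088)) - 317781 = (-1143 + (161977 + 67339)/(1 - 147088)) - 317781 = (-1143 + 229316/(-147087)) - 317781 = (-1143 + 229316*(-1/147087)) - 317781 = (-1143 - 229316/147087) - 317781 = -168349757/147087 - 317781 = -46909803704/147087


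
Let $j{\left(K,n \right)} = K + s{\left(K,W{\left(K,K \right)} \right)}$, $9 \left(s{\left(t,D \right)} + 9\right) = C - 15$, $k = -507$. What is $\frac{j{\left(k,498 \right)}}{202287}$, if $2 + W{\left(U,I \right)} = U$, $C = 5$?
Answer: $- \frac{4654}{1820583} \approx -0.0025563$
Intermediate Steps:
$W{\left(U,I \right)} = -2 + U$
$s{\left(t,D \right)} = - \frac{91}{9}$ ($s{\left(t,D \right)} = -9 + \frac{5 - 15}{9} = -9 + \frac{1}{9} \left(-10\right) = -9 - \frac{10}{9} = - \frac{91}{9}$)
$j{\left(K,n \right)} = - \frac{91}{9} + K$ ($j{\left(K,n \right)} = K - \frac{91}{9} = - \frac{91}{9} + K$)
$\frac{j{\left(k,498 \right)}}{202287} = \frac{- \frac{91}{9} - 507}{202287} = \left(- \frac{4654}{9}\right) \frac{1}{202287} = - \frac{4654}{1820583}$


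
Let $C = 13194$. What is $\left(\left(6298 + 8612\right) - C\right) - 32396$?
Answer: $-30680$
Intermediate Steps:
$\left(\left(6298 + 8612\right) - C\right) - 32396 = \left(\left(6298 + 8612\right) - 13194\right) - 32396 = \left(14910 - 13194\right) - 32396 = 1716 - 32396 = -30680$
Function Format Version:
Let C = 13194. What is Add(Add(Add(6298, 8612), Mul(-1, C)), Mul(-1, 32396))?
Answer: -30680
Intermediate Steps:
Add(Add(Add(6298, 8612), Mul(-1, C)), Mul(-1, 32396)) = Add(Add(Add(6298, 8612), Mul(-1, 13194)), Mul(-1, 32396)) = Add(Add(14910, -13194), -32396) = Add(1716, -32396) = -30680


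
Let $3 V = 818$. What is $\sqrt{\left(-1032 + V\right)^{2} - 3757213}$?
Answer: $\frac{i \sqrt{28625633}}{3} \approx 1783.4 i$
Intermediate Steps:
$V = \frac{818}{3}$ ($V = \frac{1}{3} \cdot 818 = \frac{818}{3} \approx 272.67$)
$\sqrt{\left(-1032 + V\right)^{2} - 3757213} = \sqrt{\left(-1032 + \frac{818}{3}\right)^{2} - 3757213} = \sqrt{\left(- \frac{2278}{3}\right)^{2} - 3757213} = \sqrt{\frac{5189284}{9} - 3757213} = \sqrt{- \frac{28625633}{9}} = \frac{i \sqrt{28625633}}{3}$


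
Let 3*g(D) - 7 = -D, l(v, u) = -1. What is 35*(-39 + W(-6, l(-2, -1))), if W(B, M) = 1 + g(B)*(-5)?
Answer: -6265/3 ≈ -2088.3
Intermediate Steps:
g(D) = 7/3 - D/3 (g(D) = 7/3 + (-D)/3 = 7/3 - D/3)
W(B, M) = -32/3 + 5*B/3 (W(B, M) = 1 + (7/3 - B/3)*(-5) = 1 + (-35/3 + 5*B/3) = -32/3 + 5*B/3)
35*(-39 + W(-6, l(-2, -1))) = 35*(-39 + (-32/3 + (5/3)*(-6))) = 35*(-39 + (-32/3 - 10)) = 35*(-39 - 62/3) = 35*(-179/3) = -6265/3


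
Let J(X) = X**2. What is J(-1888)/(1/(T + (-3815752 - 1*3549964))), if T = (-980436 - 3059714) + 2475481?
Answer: -31832750269440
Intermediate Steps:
T = -1564669 (T = -4040150 + 2475481 = -1564669)
J(-1888)/(1/(T + (-3815752 - 1*3549964))) = (-1888)**2/(1/(-1564669 + (-3815752 - 1*3549964))) = 3564544/(1/(-1564669 + (-3815752 - 3549964))) = 3564544/(1/(-1564669 - 7365716)) = 3564544/(1/(-8930385)) = 3564544/(-1/8930385) = 3564544*(-8930385) = -31832750269440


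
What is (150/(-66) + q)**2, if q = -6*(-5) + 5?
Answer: 129600/121 ≈ 1071.1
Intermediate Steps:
q = 35 (q = 30 + 5 = 35)
(150/(-66) + q)**2 = (150/(-66) + 35)**2 = (150*(-1/66) + 35)**2 = (-25/11 + 35)**2 = (360/11)**2 = 129600/121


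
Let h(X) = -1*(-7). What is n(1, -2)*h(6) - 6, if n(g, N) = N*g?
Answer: -20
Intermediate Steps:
h(X) = 7
n(1, -2)*h(6) - 6 = -2*1*7 - 6 = -2*7 - 6 = -14 - 6 = -20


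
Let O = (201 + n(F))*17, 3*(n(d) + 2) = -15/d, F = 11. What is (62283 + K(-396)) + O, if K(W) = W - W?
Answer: 722241/11 ≈ 65658.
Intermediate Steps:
K(W) = 0
n(d) = -2 - 5/d (n(d) = -2 + (-15/d)/3 = -2 - 5/d)
O = 37128/11 (O = (201 + (-2 - 5/11))*17 = (201 - 27/11)*17 = (2184/11)*17 = 37128/11 ≈ 3375.3)
(62283 + K(-396)) + O = (62283 + 0) + 37128/11 = 62283 + 37128/11 = 722241/11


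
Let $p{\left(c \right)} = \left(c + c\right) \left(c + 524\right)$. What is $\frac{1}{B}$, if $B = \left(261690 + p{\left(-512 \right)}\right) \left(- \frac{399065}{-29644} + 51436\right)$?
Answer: $\frac{14822}{190189955938149} \approx 7.7933 \cdot 10^{-11}$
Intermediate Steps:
$p{\left(c \right)} = 2 c \left(524 + c\right)$
$B = \frac{190189955938149}{14822}$ ($B = \left(261690 + 2 \left(-512\right) \left(524 - 512\right)\right) \left(- \frac{399065}{-29644} + 51436\right) = \left(261690 + 2 \left(-512\right) 12\right) \left(\left(-399065\right) \left(- \frac{1}{29644}\right) + 51436\right) = \left(261690 - 12288\right) \left(\frac{399065}{29644} + 51436\right) = 249402 \cdot \frac{1525167849}{29644} = \frac{190189955938149}{14822} \approx 1.2832 \cdot 10^{10}$)
$\frac{1}{B} = \frac{1}{\frac{190189955938149}{14822}} = \frac{14822}{190189955938149}$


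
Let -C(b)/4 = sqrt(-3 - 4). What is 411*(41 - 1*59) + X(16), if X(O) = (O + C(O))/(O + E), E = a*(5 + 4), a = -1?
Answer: -51770/7 - 4*I*sqrt(7)/7 ≈ -7395.7 - 1.5119*I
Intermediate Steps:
C(b) = -4*I*sqrt(7) (C(b) = -4*sqrt(-3 - 4) = -4*I*sqrt(7))
E = -9 (E = -(5 + 4) = -1*9 = -9)
X(O) = (O - 4*I*sqrt(7))/(-9 + O) (X(O) = (O - 4*I*sqrt(7))/(O - 9) = (O - 4*I*sqrt(7))/(-9 + O))
411*(41 - 1*59) + X(16) = 411*(41 - 1*59) + (16 - 4*I*sqrt(7))/(-9 + 16) = 411*(41 - 59) + (16 - 4*I*sqrt(7))/7 = 411*(-18) + (16 - 4*I*sqrt(7))/7 = -7398 + (16/7 - 4*I*sqrt(7)/7) = -51770/7 - 4*I*sqrt(7)/7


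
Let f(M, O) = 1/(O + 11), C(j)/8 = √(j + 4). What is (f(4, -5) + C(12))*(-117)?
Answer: -7527/2 ≈ -3763.5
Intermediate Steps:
C(j) = 8*√(4 + j) (C(j) = 8*√(j + 4) = 8*√(4 + j))
f(M, O) = 1/(11 + O)
(f(4, -5) + C(12))*(-117) = (1/(11 - 5) + 8*√(4 + 12))*(-117) = (1/6 + 8*√16)*(-117) = (⅙ + 8*4)*(-117) = (⅙ + 32)*(-117) = (193/6)*(-117) = -7527/2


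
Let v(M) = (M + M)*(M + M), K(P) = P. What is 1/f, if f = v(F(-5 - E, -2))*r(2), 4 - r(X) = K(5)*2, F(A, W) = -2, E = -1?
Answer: -1/96 ≈ -0.010417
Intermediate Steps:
v(M) = 4*M² (v(M) = (2*M)*(2*M) = 4*M²)
r(X) = -6 (r(X) = 4 - 5*2 = 4 - 1*10 = 4 - 10 = -6)
f = -96 (f = (4*(-2)²)*(-6) = (4*4)*(-6) = 16*(-6) = -96)
1/f = 1/(-96) = -1/96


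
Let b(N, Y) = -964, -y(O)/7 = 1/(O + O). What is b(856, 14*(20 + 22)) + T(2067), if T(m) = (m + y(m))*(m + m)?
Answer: 8544007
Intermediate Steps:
y(O) = -7/(2*O) (y(O) = -7/(O + O) = -7*1/(2*O) = -7/(2*O))
T(m) = 2*m*(m - 7/(2*m)) (T(m) = (m - 7/(2*m))*(m + m) = (m - 7/(2*m))*(2*m) = 2*m*(m - 7/(2*m)))
b(856, 14*(20 + 22)) + T(2067) = -964 + (-7 + 2*2067**2) = -964 + (-7 + 2*4272489) = -964 + (-7 + 8544978) = -964 + 8544971 = 8544007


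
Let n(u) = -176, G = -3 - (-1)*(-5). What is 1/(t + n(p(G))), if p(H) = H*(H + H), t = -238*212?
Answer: -1/50632 ≈ -1.9750e-5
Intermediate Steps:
G = -8 (G = -3 - 1*5 = -3 - 5 = -8)
t = -50456
p(H) = 2*H**2 (p(H) = H*(2*H) = 2*H**2)
1/(t + n(p(G))) = 1/(-50456 - 176) = 1/(-50632) = -1/50632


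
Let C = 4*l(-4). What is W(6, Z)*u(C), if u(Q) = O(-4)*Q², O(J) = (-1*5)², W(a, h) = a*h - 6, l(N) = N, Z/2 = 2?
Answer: 115200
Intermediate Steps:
Z = 4 (Z = 2*2 = 4)
W(a, h) = -6 + a*h
O(J) = 25 (O(J) = (-5)² = 25)
C = -16 (C = 4*(-4) = -16)
u(Q) = 25*Q²
W(6, Z)*u(C) = (-6 + 6*4)*(25*(-16)²) = (-6 + 24)*(25*256) = 18*6400 = 115200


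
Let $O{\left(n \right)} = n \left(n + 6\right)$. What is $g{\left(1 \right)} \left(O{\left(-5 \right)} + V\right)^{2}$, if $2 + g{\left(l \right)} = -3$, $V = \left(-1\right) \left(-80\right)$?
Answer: $-28125$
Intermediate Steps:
$O{\left(n \right)} = n \left(6 + n\right)$
$V = 80$
$g{\left(l \right)} = -5$ ($g{\left(l \right)} = -2 - 3 = -5$)
$g{\left(1 \right)} \left(O{\left(-5 \right)} + V\right)^{2} = - 5 \left(- 5 \left(6 - 5\right) + 80\right)^{2} = - 5 \left(\left(-5\right) 1 + 80\right)^{2} = - 5 \left(-5 + 80\right)^{2} = - 5 \cdot 75^{2} = \left(-5\right) 5625 = -28125$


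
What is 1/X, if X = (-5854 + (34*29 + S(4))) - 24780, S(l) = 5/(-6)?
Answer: -6/177893 ≈ -3.3728e-5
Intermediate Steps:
S(l) = -⅚ (S(l) = 5*(-⅙) = -⅚)
X = -177893/6 (X = (-5854 + (34*29 - ⅚)) - 24780 = (-5854 + (986 - ⅚)) - 24780 = (-5854 + 5911/6) - 24780 = -29213/6 - 24780 = -177893/6 ≈ -29649.)
1/X = 1/(-177893/6) = -6/177893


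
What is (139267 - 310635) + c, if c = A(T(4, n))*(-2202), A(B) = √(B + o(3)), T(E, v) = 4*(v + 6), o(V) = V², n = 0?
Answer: -171368 - 2202*√33 ≈ -1.8402e+5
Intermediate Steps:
T(E, v) = 24 + 4*v (T(E, v) = 4*(6 + v) = 24 + 4*v)
A(B) = √(9 + B) (A(B) = √(B + 3²) = √(B + 9) = √(9 + B))
c = -2202*√33 (c = √(9 + (24 + 4*0))*(-2202) = √(9 + (24 + 0))*(-2202) = √(9 + 24)*(-2202) = √33*(-2202) = -2202*√33 ≈ -12650.)
(139267 - 310635) + c = (139267 - 310635) - 2202*√33 = -171368 - 2202*√33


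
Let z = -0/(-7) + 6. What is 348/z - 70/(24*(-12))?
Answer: 8387/144 ≈ 58.243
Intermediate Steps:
z = 6 (z = -0*(-1)/7 + 6 = -7*0 + 6 = 0 + 6 = 6)
348/z - 70/(24*(-12)) = 348/6 - 70/(24*(-12)) = 348*(⅙) - 70/(-288) = 58 - 70*(-1/288) = 58 + 35/144 = 8387/144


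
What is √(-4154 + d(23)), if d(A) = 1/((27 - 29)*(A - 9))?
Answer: I*√814191/14 ≈ 64.452*I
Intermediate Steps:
d(A) = 1/(18 - 2*A) (d(A) = 1/(-2*(-9 + A)) = 1/(18 - 2*A))
√(-4154 + d(23)) = √(-4154 - 1/(-18 + 2*23)) = √(-4154 - 1/(-18 + 46)) = √(-4154 - 1/28) = √(-116313/28) = I*√814191/14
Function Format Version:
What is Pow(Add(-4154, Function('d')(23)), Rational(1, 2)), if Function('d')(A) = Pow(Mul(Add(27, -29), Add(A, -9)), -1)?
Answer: Mul(Rational(1, 14), I, Pow(814191, Rational(1, 2))) ≈ Mul(64.452, I)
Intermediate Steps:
Function('d')(A) = Pow(Add(18, Mul(-2, A)), -1) (Function('d')(A) = Pow(Mul(-2, Add(-9, A)), -1) = Pow(Add(18, Mul(-2, A)), -1))
Pow(Add(-4154, Function('d')(23)), Rational(1, 2)) = Pow(Add(-4154, Mul(-1, Pow(Add(-18, Mul(2, 23)), -1))), Rational(1, 2)) = Pow(Add(-4154, Mul(-1, Pow(Add(-18, 46), -1))), Rational(1, 2)) = Pow(Add(-4154, Mul(-1, Pow(28, -1))), Rational(1, 2)) = Pow(Add(-4154, Mul(-1, Rational(1, 28))), Rational(1, 2)) = Pow(Add(-4154, Rational(-1, 28)), Rational(1, 2)) = Pow(Rational(-116313, 28), Rational(1, 2)) = Mul(Rational(1, 14), I, Pow(814191, Rational(1, 2)))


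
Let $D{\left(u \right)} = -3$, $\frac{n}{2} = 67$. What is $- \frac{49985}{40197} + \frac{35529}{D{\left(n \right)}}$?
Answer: $- \frac{476103056}{40197} \approx -11844.0$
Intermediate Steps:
$n = 134$ ($n = 2 \cdot 67 = 134$)
$- \frac{49985}{40197} + \frac{35529}{D{\left(n \right)}} = - \frac{49985}{40197} + \frac{35529}{-3} = \left(-49985\right) \frac{1}{40197} + 35529 \left(- \frac{1}{3}\right) = - \frac{49985}{40197} - 11843 = - \frac{476103056}{40197}$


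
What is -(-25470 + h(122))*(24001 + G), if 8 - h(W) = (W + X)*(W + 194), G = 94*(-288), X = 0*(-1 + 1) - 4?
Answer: -192705250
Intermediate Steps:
X = -4 (X = 0*0 - 4 = 0 - 4 = -4)
G = -27072
h(W) = 8 - (-4 + W)*(194 + W) (h(W) = 8 - (W - 4)*(W + 194) = 8 - (-4 + W)*(194 + W))
-(-25470 + h(122))*(24001 + G) = -(-25470 + (784 - 1*122² - 190*122))*(24001 - 27072) = -(-25470 + (784 - 1*14884 - 23180))*(-3071) = -(-25470 + (784 - 14884 - 23180))*(-3071) = -(-25470 - 37280)*(-3071) = -(-62750)*(-3071) = -1*192705250 = -192705250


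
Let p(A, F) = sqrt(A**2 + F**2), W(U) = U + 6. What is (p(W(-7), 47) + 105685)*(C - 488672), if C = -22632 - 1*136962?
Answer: -68511992210 - 648266*sqrt(2210) ≈ -6.8542e+10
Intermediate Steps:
C = -159594 (C = -22632 - 136962 = -159594)
W(U) = 6 + U
(p(W(-7), 47) + 105685)*(C - 488672) = (sqrt((6 - 7)**2 + 47**2) + 105685)*(-159594 - 488672) = (sqrt((-1)**2 + 2209) + 105685)*(-648266) = (sqrt(1 + 2209) + 105685)*(-648266) = (sqrt(2210) + 105685)*(-648266) = (105685 + sqrt(2210))*(-648266) = -68511992210 - 648266*sqrt(2210)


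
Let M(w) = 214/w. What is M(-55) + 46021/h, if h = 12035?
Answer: -8867/132385 ≈ -0.066979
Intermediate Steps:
M(-55) + 46021/h = 214/(-55) + 46021/12035 = 214*(-1/55) + 46021*(1/12035) = -214/55 + 46021/12035 = -8867/132385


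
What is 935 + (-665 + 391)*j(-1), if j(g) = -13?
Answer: 4497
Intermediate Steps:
935 + (-665 + 391)*j(-1) = 935 + (-665 + 391)*(-13) = 935 - 274*(-13) = 935 + 3562 = 4497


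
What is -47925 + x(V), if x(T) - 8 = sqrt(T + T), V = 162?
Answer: -47899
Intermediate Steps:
x(T) = 8 + sqrt(2)*sqrt(T) (x(T) = 8 + sqrt(T + T) = 8 + sqrt(2*T) = 8 + sqrt(2)*sqrt(T))
-47925 + x(V) = -47925 + (8 + sqrt(2)*sqrt(162)) = -47925 + (8 + sqrt(2)*(9*sqrt(2))) = -47925 + (8 + 18) = -47925 + 26 = -47899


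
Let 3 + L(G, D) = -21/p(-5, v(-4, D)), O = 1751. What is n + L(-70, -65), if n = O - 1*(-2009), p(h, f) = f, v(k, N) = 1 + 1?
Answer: 7493/2 ≈ 3746.5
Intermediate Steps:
v(k, N) = 2
n = 3760 (n = 1751 - 1*(-2009) = 1751 + 2009 = 3760)
L(G, D) = -27/2 (L(G, D) = -3 - 21/2 = -27/2)
n + L(-70, -65) = 3760 - 27/2 = 7493/2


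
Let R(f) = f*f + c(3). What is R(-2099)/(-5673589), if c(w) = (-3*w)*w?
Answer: -4405774/5673589 ≈ -0.77654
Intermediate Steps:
c(w) = -3*w²
R(f) = -27 + f² (R(f) = f*f - 3*3² = f² - 3*9 = f² - 27 = -27 + f²)
R(-2099)/(-5673589) = (-27 + (-2099)²)/(-5673589) = (-27 + 4405801)*(-1/5673589) = 4405774*(-1/5673589) = -4405774/5673589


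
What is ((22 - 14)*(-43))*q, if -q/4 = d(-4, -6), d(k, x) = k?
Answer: -5504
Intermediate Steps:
q = 16 (q = -4*(-4) = 16)
((22 - 14)*(-43))*q = ((22 - 14)*(-43))*16 = (8*(-43))*16 = -344*16 = -5504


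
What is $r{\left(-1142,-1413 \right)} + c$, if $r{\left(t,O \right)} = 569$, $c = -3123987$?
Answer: $-3123418$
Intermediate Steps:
$r{\left(-1142,-1413 \right)} + c = 569 - 3123987 = -3123418$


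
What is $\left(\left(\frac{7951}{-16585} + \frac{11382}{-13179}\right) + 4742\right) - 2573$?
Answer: $\frac{157930943712}{72857905} \approx 2167.7$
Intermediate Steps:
$\left(\left(\frac{7951}{-16585} + \frac{11382}{-13179}\right) + 4742\right) - 2573 = \left(\left(7951 \left(- \frac{1}{16585}\right) + 11382 \left(- \frac{1}{13179}\right)\right) + 4742\right) - 2573 = \left(\left(- \frac{7951}{16585} - \frac{3794}{4393}\right) + 4742\right) - 2573 = \left(- \frac{97852233}{72857905} + 4742\right) - 2573 = \frac{345394333277}{72857905} - 2573 = \frac{157930943712}{72857905}$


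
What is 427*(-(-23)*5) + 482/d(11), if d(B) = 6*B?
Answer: 1620706/33 ≈ 49112.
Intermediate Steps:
427*(-(-23)*5) + 482/d(11) = 427*(-(-23)*5) + 482/((6*11)) = 427*(-23*(-5)) + 482/66 = 427*115 + 482*(1/66) = 49105 + 241/33 = 1620706/33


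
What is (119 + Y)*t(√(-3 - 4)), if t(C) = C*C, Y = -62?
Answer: -399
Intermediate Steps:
t(C) = C²
(119 + Y)*t(√(-3 - 4)) = (119 - 62)*(√(-3 - 4))² = 57*(√(-7))² = 57*(I*√7)² = 57*(-7) = -399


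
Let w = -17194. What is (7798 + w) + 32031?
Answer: 22635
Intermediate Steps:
(7798 + w) + 32031 = (7798 - 17194) + 32031 = -9396 + 32031 = 22635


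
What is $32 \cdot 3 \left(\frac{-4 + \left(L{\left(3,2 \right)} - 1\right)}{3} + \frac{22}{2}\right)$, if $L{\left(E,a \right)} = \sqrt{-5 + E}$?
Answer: $896 + 32 i \sqrt{2} \approx 896.0 + 45.255 i$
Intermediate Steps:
$32 \cdot 3 \left(\frac{-4 + \left(L{\left(3,2 \right)} - 1\right)}{3} + \frac{22}{2}\right) = 32 \cdot 3 \left(\frac{-4 + \left(\sqrt{-5 + 3} - 1\right)}{3} + \frac{22}{2}\right) = 96 \left(\left(-4 - \left(1 - \sqrt{-2}\right)\right) \frac{1}{3} + 22 \cdot \frac{1}{2}\right) = 96 \left(\left(-4 - \left(1 - i \sqrt{2}\right)\right) \frac{1}{3} + 11\right) = 96 \left(\left(-5 + i \sqrt{2}\right) \frac{1}{3} + 11\right) = 96 \left(\left(- \frac{5}{3} + \frac{i \sqrt{2}}{3}\right) + 11\right) = 96 \left(\frac{28}{3} + \frac{i \sqrt{2}}{3}\right) = 896 + 32 i \sqrt{2}$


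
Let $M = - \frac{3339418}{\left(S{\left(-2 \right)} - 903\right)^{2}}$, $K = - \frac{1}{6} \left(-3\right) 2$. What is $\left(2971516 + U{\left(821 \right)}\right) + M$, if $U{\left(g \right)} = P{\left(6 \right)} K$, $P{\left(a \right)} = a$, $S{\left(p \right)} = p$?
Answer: $\frac{2433747466632}{819025} \approx 2.9715 \cdot 10^{6}$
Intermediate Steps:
$K = 1$ ($K = \left(-1\right) \frac{1}{6} \left(-3\right) 2 = \left(- \frac{1}{6}\right) \left(-3\right) 2 = \frac{1}{2} \cdot 2 = 1$)
$M = - \frac{3339418}{819025}$ ($M = - \frac{3339418}{\left(-2 - 903\right)^{2}} = - \frac{3339418}{\left(-905\right)^{2}} = - \frac{3339418}{819025} \approx -4.0773$)
$U{\left(g \right)} = 6$ ($U{\left(g \right)} = 6 \cdot 1 = 6$)
$\left(2971516 + U{\left(821 \right)}\right) + M = \left(2971516 + 6\right) - \frac{3339418}{819025} = 2971522 - \frac{3339418}{819025} = \frac{2433747466632}{819025}$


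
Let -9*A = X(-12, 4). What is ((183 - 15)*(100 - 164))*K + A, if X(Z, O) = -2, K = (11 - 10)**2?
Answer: -96766/9 ≈ -10752.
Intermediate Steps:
K = 1 (K = 1**2 = 1)
A = 2/9 (A = -1/9*(-2) = 2/9 ≈ 0.22222)
((183 - 15)*(100 - 164))*K + A = ((183 - 15)*(100 - 164))*1 + 2/9 = (168*(-64))*1 + 2/9 = -10752*1 + 2/9 = -10752 + 2/9 = -96766/9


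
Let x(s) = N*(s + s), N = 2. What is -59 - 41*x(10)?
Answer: -1699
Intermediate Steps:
x(s) = 4*s (x(s) = 2*(s + s) = 2*(2*s) = 4*s)
-59 - 41*x(10) = -59 - 164*10 = -59 - 41*40 = -59 - 1640 = -1699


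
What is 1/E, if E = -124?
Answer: -1/124 ≈ -0.0080645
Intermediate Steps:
1/E = 1/(-124) = -1/124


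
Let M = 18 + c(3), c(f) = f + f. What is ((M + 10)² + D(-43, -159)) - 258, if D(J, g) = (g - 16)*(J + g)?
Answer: 36248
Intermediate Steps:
c(f) = 2*f
D(J, g) = (-16 + g)*(J + g)
M = 24 (M = 18 + 2*3 = 18 + 6 = 24)
((M + 10)² + D(-43, -159)) - 258 = ((24 + 10)² + ((-159)² - 16*(-43) - 16*(-159) - 43*(-159))) - 258 = (34² + (25281 + 688 + 2544 + 6837)) - 258 = (1156 + 35350) - 258 = 36506 - 258 = 36248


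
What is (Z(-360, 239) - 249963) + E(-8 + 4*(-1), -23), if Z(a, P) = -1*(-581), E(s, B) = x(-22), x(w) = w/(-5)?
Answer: -1246888/5 ≈ -2.4938e+5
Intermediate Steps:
x(w) = -w/5 (x(w) = w*(-1/5) = -w/5)
E(s, B) = 22/5 (E(s, B) = -1/5*(-22) = 22/5)
Z(a, P) = 581
(Z(-360, 239) - 249963) + E(-8 + 4*(-1), -23) = (581 - 249963) + 22/5 = -249382 + 22/5 = -1246888/5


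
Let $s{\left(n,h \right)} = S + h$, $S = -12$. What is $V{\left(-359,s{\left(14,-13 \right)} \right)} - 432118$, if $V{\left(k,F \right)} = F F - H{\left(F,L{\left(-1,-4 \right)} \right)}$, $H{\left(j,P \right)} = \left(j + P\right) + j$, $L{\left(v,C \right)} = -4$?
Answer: $-431439$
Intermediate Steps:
$H{\left(j,P \right)} = P + 2 j$ ($H{\left(j,P \right)} = \left(P + j\right) + j = P + 2 j$)
$s{\left(n,h \right)} = -12 + h$
$V{\left(k,F \right)} = 4 + F^{2} - 2 F$ ($V{\left(k,F \right)} = F F - \left(-4 + 2 F\right) = F^{2} - \left(-4 + 2 F\right) = 4 + F^{2} - 2 F$)
$V{\left(-359,s{\left(14,-13 \right)} \right)} - 432118 = \left(4 + \left(-12 - 13\right)^{2} - 2 \left(-12 - 13\right)\right) - 432118 = \left(4 + \left(-25\right)^{2} - -50\right) - 432118 = \left(4 + 625 + 50\right) - 432118 = 679 - 432118 = -431439$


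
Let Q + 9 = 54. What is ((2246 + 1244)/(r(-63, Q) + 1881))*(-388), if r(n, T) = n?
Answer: -677060/909 ≈ -744.84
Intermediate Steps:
Q = 45 (Q = -9 + 54 = 45)
((2246 + 1244)/(r(-63, Q) + 1881))*(-388) = ((2246 + 1244)/(-63 + 1881))*(-388) = (3490/1818)*(-388) = (3490*(1/1818))*(-388) = (1745/909)*(-388) = -677060/909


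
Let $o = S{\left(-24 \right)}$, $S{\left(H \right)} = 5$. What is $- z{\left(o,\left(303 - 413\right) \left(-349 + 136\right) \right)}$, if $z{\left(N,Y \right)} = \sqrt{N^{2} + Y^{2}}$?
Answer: $- 5 \sqrt{21958597} \approx -23430.0$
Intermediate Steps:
$o = 5$
$- z{\left(o,\left(303 - 413\right) \left(-349 + 136\right) \right)} = - \sqrt{5^{2} + \left(\left(303 - 413\right) \left(-349 + 136\right)\right)^{2}} = - \sqrt{25 + \left(\left(-110\right) \left(-213\right)\right)^{2}} = - \sqrt{25 + 23430^{2}} = - \sqrt{25 + 548964900} = - \sqrt{548964925} = - 5 \sqrt{21958597}$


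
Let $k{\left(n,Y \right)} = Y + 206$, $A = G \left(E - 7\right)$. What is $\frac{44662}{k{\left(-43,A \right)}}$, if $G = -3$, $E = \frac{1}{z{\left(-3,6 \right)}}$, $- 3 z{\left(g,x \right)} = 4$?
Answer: $\frac{178648}{917} \approx 194.82$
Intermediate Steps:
$z{\left(g,x \right)} = - \frac{4}{3}$ ($z{\left(g,x \right)} = \left(- \frac{1}{3}\right) 4 = - \frac{4}{3}$)
$E = - \frac{3}{4}$ ($E = \frac{1}{- \frac{4}{3}} = - \frac{3}{4} \approx -0.75$)
$A = \frac{93}{4}$ ($A = - 3 \left(- \frac{3}{4} - 7\right) = \left(-3\right) \left(- \frac{31}{4}\right) = \frac{93}{4} \approx 23.25$)
$k{\left(n,Y \right)} = 206 + Y$
$\frac{44662}{k{\left(-43,A \right)}} = \frac{44662}{206 + \frac{93}{4}} = \frac{44662}{\frac{917}{4}} = 44662 \cdot \frac{4}{917} = \frac{178648}{917}$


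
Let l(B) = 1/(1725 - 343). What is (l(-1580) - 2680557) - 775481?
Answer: -4776244515/1382 ≈ -3.4560e+6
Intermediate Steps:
l(B) = 1/1382
(l(-1580) - 2680557) - 775481 = (1/1382 - 2680557) - 775481 = -3704529773/1382 - 775481 = -4776244515/1382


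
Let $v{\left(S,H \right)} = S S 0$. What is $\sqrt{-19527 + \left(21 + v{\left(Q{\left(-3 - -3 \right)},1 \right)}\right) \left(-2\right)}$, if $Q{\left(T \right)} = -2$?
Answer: $i \sqrt{19569} \approx 139.89 i$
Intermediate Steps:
$v{\left(S,H \right)} = 0$ ($v{\left(S,H \right)} = S^{2} \cdot 0 = 0$)
$\sqrt{-19527 + \left(21 + v{\left(Q{\left(-3 - -3 \right)},1 \right)}\right) \left(-2\right)} = \sqrt{-19527 + \left(21 + 0\right) \left(-2\right)} = \sqrt{-19527 + 21 \left(-2\right)} = \sqrt{-19527 - 42} = \sqrt{-19569} = i \sqrt{19569}$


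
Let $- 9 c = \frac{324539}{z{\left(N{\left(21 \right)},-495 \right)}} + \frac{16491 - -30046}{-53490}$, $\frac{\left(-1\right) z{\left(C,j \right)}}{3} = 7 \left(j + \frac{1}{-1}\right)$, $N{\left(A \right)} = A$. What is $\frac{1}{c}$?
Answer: $- \frac{26958960}{90725063} \approx -0.29715$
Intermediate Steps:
$z{\left(C,j \right)} = 21 - 21 j$ ($z{\left(C,j \right)} = - 3 \cdot 7 \left(j + \frac{1}{-1}\right) = - 3 \cdot 7 \left(j - 1\right) = - 3 \cdot 7 \left(-1 + j\right) = - 3 \left(-7 + 7 j\right) = 21 - 21 j$)
$c = - \frac{90725063}{26958960}$ ($c = - \frac{\frac{324539}{21 - -10395} + \frac{16491 - -30046}{-53490}}{9} = - \frac{\frac{324539}{21 + 10395} + \left(16491 + 30046\right) \left(- \frac{1}{53490}\right)}{9} = - \frac{\frac{324539}{10416} + 46537 \left(- \frac{1}{53490}\right)}{9} = - \frac{324539 \cdot \frac{1}{10416} - \frac{46537}{53490}}{9} = - \frac{\frac{10469}{336} - \frac{46537}{53490}}{9} = \left(- \frac{1}{9}\right) \frac{90725063}{2995440} = - \frac{90725063}{26958960} \approx -3.3653$)
$\frac{1}{c} = \frac{1}{- \frac{90725063}{26958960}} = - \frac{26958960}{90725063}$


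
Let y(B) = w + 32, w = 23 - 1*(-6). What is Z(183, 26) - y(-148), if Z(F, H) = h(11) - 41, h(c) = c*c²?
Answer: 1229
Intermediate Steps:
w = 29 (w = 23 + 6 = 29)
h(c) = c³
y(B) = 61 (y(B) = 29 + 32 = 61)
Z(F, H) = 1290 (Z(F, H) = 11³ - 41 = 1331 - 41 = 1290)
Z(183, 26) - y(-148) = 1290 - 1*61 = 1290 - 61 = 1229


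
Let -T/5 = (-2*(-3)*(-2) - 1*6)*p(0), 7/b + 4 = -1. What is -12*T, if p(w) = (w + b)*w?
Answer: 0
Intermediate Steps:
b = -7/5 (b = 7/(-4 - 1) = 7/(-5) = 7*(-⅕) = -7/5 ≈ -1.4000)
p(w) = w*(-7/5 + w) (p(w) = (w - 7/5)*w = (-7/5 + w)*w = w*(-7/5 + w))
T = 0 (T = -5*(-2*(-3)*(-2) - 1*6)*(⅕)*0*(-7 + 5*0) = -5*(6*(-2) - 6)*(⅕)*0*(-7 + 0) = -5*(-12 - 6)*(⅕)*0*(-7) = -(-90)*0 = -5*0 = 0)
-12*T = -12*0 = 0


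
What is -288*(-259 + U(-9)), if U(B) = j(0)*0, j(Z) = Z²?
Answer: 74592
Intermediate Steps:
U(B) = 0 (U(B) = 0²*0 = 0*0 = 0)
-288*(-259 + U(-9)) = -288*(-259 + 0) = -288*(-259) = 74592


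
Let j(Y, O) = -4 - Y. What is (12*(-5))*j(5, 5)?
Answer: 540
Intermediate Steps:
(12*(-5))*j(5, 5) = (12*(-5))*(-4 - 1*5) = -60*(-4 - 5) = -60*(-9) = 540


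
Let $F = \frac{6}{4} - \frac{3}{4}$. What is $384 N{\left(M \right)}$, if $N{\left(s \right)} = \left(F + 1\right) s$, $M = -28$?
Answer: $-18816$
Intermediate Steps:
$F = \frac{3}{4}$ ($F = 6 \cdot \frac{1}{4} - \frac{3}{4} = \frac{3}{2} - \frac{3}{4} = \frac{3}{4} \approx 0.75$)
$N{\left(s \right)} = \frac{7 s}{4}$ ($N{\left(s \right)} = \left(\frac{3}{4} + 1\right) s = \frac{7 s}{4}$)
$384 N{\left(M \right)} = 384 \cdot \frac{7}{4} \left(-28\right) = 384 \left(-49\right) = -18816$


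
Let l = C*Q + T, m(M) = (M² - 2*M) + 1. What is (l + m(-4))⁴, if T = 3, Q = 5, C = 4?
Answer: 5308416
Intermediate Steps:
m(M) = 1 + M² - 2*M
l = 23 (l = 4*5 + 3 = 20 + 3 = 23)
(l + m(-4))⁴ = (23 + (1 + (-4)² - 2*(-4)))⁴ = (23 + (1 + 16 + 8))⁴ = (23 + 25)⁴ = 48⁴ = 5308416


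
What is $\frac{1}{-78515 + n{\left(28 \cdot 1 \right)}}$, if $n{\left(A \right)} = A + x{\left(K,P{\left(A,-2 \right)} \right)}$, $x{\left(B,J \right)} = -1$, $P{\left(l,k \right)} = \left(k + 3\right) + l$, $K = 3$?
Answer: $- \frac{1}{78488} \approx -1.2741 \cdot 10^{-5}$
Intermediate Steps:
$P{\left(l,k \right)} = 3 + k + l$ ($P{\left(l,k \right)} = \left(3 + k\right) + l = 3 + k + l$)
$n{\left(A \right)} = -1 + A$ ($n{\left(A \right)} = A - 1 = -1 + A$)
$\frac{1}{-78515 + n{\left(28 \cdot 1 \right)}} = \frac{1}{-78515 + \left(-1 + 28 \cdot 1\right)} = \frac{1}{-78515 + \left(-1 + 28\right)} = \frac{1}{-78515 + 27} = \frac{1}{-78488} = - \frac{1}{78488}$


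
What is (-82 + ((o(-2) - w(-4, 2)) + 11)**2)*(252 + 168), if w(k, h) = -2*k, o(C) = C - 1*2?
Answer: -34020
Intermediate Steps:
o(C) = -2 + C (o(C) = C - 2 = -2 + C)
(-82 + ((o(-2) - w(-4, 2)) + 11)**2)*(252 + 168) = (-82 + (((-2 - 2) - (-2)*(-4)) + 11)**2)*(252 + 168) = (-82 + ((-4 - 1*8) + 11)**2)*420 = (-82 + ((-4 - 8) + 11)**2)*420 = (-82 + (-12 + 11)**2)*420 = (-82 + (-1)**2)*420 = (-82 + 1)*420 = -81*420 = -34020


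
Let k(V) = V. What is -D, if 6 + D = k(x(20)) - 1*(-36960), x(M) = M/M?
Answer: -36955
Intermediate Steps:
x(M) = 1
D = 36955 (D = -6 + (1 - 1*(-36960)) = -6 + (1 + 36960) = -6 + 36961 = 36955)
-D = -1*36955 = -36955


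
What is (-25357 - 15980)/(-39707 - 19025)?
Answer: 41337/58732 ≈ 0.70382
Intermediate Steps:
(-25357 - 15980)/(-39707 - 19025) = -41337/(-58732) = -41337*(-1/58732) = 41337/58732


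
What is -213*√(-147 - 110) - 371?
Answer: -371 - 213*I*√257 ≈ -371.0 - 3414.6*I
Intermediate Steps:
-213*√(-147 - 110) - 371 = -213*I*√257 - 371 = -371 - 213*I*√257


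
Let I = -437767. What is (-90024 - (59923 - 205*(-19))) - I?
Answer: 283925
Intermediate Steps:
(-90024 - (59923 - 205*(-19))) - I = (-90024 - (59923 - 205*(-19))) - 1*(-437767) = (-90024 - (59923 + 3895)) + 437767 = (-90024 - 1*63818) + 437767 = (-90024 - 63818) + 437767 = -153842 + 437767 = 283925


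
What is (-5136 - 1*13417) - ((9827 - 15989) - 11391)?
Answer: -1000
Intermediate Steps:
(-5136 - 1*13417) - ((9827 - 15989) - 11391) = (-5136 - 13417) - (-6162 - 11391) = -18553 - 1*(-17553) = -18553 + 17553 = -1000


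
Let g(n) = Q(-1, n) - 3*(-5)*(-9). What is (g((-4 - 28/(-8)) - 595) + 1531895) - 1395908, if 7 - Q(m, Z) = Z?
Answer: 272909/2 ≈ 1.3645e+5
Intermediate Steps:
Q(m, Z) = 7 - Z
g(n) = -128 - n (g(n) = (7 - n) - 3*(-5)*(-9) = (7 - n) + 15*(-9) = (7 - n) - 135 = -128 - n)
(g((-4 - 28/(-8)) - 595) + 1531895) - 1395908 = ((-128 - ((-4 - 28/(-8)) - 595)) + 1531895) - 1395908 = ((-128 - ((-4 - 28*(-1)/8) - 595)) + 1531895) - 1395908 = ((-128 - ((-4 - 14*(-¼)) - 595)) + 1531895) - 1395908 = ((-128 - ((-4 + 7/2) - 595)) + 1531895) - 1395908 = ((-128 - (-½ - 595)) + 1531895) - 1395908 = ((-128 - 1*(-1191/2)) + 1531895) - 1395908 = ((-128 + 1191/2) + 1531895) - 1395908 = (935/2 + 1531895) - 1395908 = 3064725/2 - 1395908 = 272909/2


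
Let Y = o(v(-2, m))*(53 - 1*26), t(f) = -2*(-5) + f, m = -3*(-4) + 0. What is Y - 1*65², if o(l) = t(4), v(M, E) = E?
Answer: -3847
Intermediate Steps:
m = 12 (m = 12 + 0 = 12)
t(f) = 10 + f
o(l) = 14 (o(l) = 10 + 4 = 14)
Y = 378 (Y = 14*(53 - 1*26) = 14*(53 - 26) = 14*27 = 378)
Y - 1*65² = 378 - 1*65² = 378 - 1*4225 = 378 - 4225 = -3847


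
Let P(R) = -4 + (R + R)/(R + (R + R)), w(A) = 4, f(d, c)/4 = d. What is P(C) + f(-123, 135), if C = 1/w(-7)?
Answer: -1486/3 ≈ -495.33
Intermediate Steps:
f(d, c) = 4*d
C = 1/4 ≈ 0.25000
P(R) = -10/3 (P(R) = -4 + (2*R)/(R + 2*R) = -4 + (2*R)/((3*R)) = -4 + (2*R)*(1/(3*R)) = -4 + 2/3 = -10/3)
P(C) + f(-123, 135) = -10/3 + 4*(-123) = -10/3 - 492 = -1486/3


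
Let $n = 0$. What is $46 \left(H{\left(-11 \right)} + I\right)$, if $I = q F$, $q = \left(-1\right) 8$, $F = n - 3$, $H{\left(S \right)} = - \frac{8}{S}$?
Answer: $\frac{12512}{11} \approx 1137.5$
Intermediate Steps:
$F = -3$ ($F = 0 - 3 = -3$)
$q = -8$
$I = 24$ ($I = \left(-8\right) \left(-3\right) = 24$)
$46 \left(H{\left(-11 \right)} + I\right) = 46 \left(- \frac{8}{-11} + 24\right) = 46 \left(\left(-8\right) \left(- \frac{1}{11}\right) + 24\right) = 46 \left(\frac{8}{11} + 24\right) = 46 \cdot \frac{272}{11} = \frac{12512}{11}$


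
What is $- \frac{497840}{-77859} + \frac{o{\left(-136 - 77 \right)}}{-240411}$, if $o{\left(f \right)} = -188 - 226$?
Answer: $\frac{39906148622}{6239386683} \approx 6.3958$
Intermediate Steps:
$o{\left(f \right)} = -414$ ($o{\left(f \right)} = -188 - 226 = -414$)
$- \frac{497840}{-77859} + \frac{o{\left(-136 - 77 \right)}}{-240411} = - \frac{497840}{-77859} - \frac{414}{-240411} = \left(-497840\right) \left(- \frac{1}{77859}\right) - - \frac{138}{80137} = \frac{497840}{77859} + \frac{138}{80137} = \frac{39906148622}{6239386683}$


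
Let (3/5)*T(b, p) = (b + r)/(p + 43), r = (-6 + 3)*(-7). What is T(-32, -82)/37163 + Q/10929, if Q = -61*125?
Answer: -11051146760/15840022653 ≈ -0.69767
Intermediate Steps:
r = 21 (r = -3*(-7) = 21)
T(b, p) = 5*(21 + b)/(3*(43 + p)) (T(b, p) = 5*((b + 21)/(p + 43))/3 = 5*((21 + b)/(43 + p))/3 = 5*(21 + b)/(3*(43 + p)))
Q = -7625
T(-32, -82)/37163 + Q/10929 = (5*(21 - 32)/(3*(43 - 82)))/37163 - 7625/10929 = ((5/3)*(-11)/(-39))*(1/37163) - 7625*1/10929 = ((5/3)*(-1/39)*(-11))*(1/37163) - 7625/10929 = (55/117)*(1/37163) - 7625/10929 = 55/4348071 - 7625/10929 = -11051146760/15840022653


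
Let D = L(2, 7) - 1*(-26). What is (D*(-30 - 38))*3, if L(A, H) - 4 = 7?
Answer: -7548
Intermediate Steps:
L(A, H) = 11 (L(A, H) = 4 + 7 = 11)
D = 37 (D = 11 - 1*(-26) = 11 + 26 = 37)
(D*(-30 - 38))*3 = (37*(-30 - 38))*3 = (37*(-68))*3 = -2516*3 = -7548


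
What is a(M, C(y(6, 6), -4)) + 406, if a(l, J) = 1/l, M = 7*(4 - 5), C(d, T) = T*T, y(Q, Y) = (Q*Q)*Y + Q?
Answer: 2841/7 ≈ 405.86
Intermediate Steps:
y(Q, Y) = Q + Y*Q**2 (y(Q, Y) = Q**2*Y + Q = Y*Q**2 + Q = Q + Y*Q**2)
C(d, T) = T**2
M = -7 (M = 7*(-1) = -7)
a(M, C(y(6, 6), -4)) + 406 = 1/(-7) + 406 = -1/7 + 406 = 2841/7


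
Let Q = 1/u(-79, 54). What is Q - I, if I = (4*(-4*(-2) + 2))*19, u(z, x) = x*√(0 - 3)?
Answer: -760 - I*√3/162 ≈ -760.0 - 0.010692*I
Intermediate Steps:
u(z, x) = I*x*√3 (u(z, x) = x*√(-3) = x*(I*√3) = I*x*√3)
I = 760 (I = (4*(8 + 2))*19 = (4*10)*19 = 40*19 = 760)
Q = -I*√3/162 (Q = 1/(I*54*√3) = 1/(54*I*√3) = -I*√3/162 ≈ -0.010692*I)
Q - I = -I*√3/162 - 1*760 = -I*√3/162 - 760 = -760 - I*√3/162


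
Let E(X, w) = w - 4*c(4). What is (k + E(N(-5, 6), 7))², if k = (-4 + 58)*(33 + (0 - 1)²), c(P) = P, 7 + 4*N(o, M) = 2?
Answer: 3337929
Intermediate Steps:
N(o, M) = -5/4 (N(o, M) = -7/4 + (¼)*2 = -7/4 + ½ = -5/4)
E(X, w) = -16 + w (E(X, w) = w - 4*4 = w - 16 = -16 + w)
k = 1836 (k = 54*(33 + (-1)²) = 54*(33 + 1) = 54*34 = 1836)
(k + E(N(-5, 6), 7))² = (1836 + (-16 + 7))² = (1836 - 9)² = 1827² = 3337929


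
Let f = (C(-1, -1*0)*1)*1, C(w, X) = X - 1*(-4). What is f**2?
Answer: 16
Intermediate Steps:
C(w, X) = 4 + X (C(w, X) = X + 4 = 4 + X)
f = 4 (f = ((4 - 1*0)*1)*1 = ((4 + 0)*1)*1 = (4*1)*1 = 4*1 = 4)
f**2 = 4**2 = 16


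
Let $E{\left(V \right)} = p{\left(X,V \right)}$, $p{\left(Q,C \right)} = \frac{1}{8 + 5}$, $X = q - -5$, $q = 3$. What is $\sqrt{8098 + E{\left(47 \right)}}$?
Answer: $\frac{5 \sqrt{54743}}{13} \approx 89.989$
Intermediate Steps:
$X = 8$ ($X = 3 - -5 = 3 + 5 = 8$)
$p{\left(Q,C \right)} = \frac{1}{13}$
$E{\left(V \right)} = \frac{1}{13}$
$\sqrt{8098 + E{\left(47 \right)}} = \sqrt{8098 + \frac{1}{13}} = \sqrt{\frac{105275}{13}} = \frac{5 \sqrt{54743}}{13}$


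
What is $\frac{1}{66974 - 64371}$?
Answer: $\frac{1}{2603} \approx 0.00038417$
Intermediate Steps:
$\frac{1}{66974 - 64371} = \frac{1}{2603}$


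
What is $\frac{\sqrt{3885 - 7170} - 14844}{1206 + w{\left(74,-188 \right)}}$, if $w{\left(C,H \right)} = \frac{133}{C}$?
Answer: $- \frac{1098456}{89377} + \frac{222 i \sqrt{365}}{89377} \approx -12.29 + 0.047454 i$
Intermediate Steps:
$\frac{\sqrt{3885 - 7170} - 14844}{1206 + w{\left(74,-188 \right)}} = \frac{\sqrt{3885 - 7170} - 14844}{1206 + \frac{133}{74}} = \frac{\sqrt{-3285} - 14844}{1206 + 133 \cdot \frac{1}{74}} = \frac{3 i \sqrt{365} - 14844}{1206 + \frac{133}{74}} = \frac{-14844 + 3 i \sqrt{365}}{\frac{89377}{74}} = \left(-14844 + 3 i \sqrt{365}\right) \frac{74}{89377} = - \frac{1098456}{89377} + \frac{222 i \sqrt{365}}{89377}$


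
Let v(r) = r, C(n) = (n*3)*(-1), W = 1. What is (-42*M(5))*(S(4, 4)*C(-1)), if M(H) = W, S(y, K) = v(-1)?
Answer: 126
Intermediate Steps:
C(n) = -3*n (C(n) = (3*n)*(-1) = -3*n)
S(y, K) = -1
M(H) = 1
(-42*M(5))*(S(4, 4)*C(-1)) = (-42*1)*(-(-3)*(-1)) = -(-42)*3 = -42*(-3) = 126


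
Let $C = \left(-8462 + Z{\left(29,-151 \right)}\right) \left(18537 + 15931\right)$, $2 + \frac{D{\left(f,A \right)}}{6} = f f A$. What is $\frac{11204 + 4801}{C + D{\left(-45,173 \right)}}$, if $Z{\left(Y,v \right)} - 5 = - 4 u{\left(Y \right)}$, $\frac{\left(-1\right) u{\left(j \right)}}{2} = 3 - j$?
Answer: $- \frac{16005}{296563282} \approx -5.3968 \cdot 10^{-5}$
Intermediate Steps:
$u{\left(j \right)} = -6 + 2 j$ ($u{\left(j \right)} = - 2 \left(3 - j\right) = -6 + 2 j$)
$Z{\left(Y,v \right)} = 29 - 8 Y$ ($Z{\left(Y,v \right)} = 5 - 4 \left(-6 + 2 Y\right) = 5 - \left(-24 + 8 Y\right) = 29 - 8 Y$)
$D{\left(f,A \right)} = -12 + 6 A f^{2}$ ($D{\left(f,A \right)} = -12 + 6 f f A = -12 + 6 f^{2} A = -12 + 6 A f^{2}$)
$C = -298665220$ ($C = \left(-8462 + \left(29 - 232\right)\right) \left(18537 + 15931\right) = \left(-8462 + \left(29 - 232\right)\right) 34468 = \left(-8462 - 203\right) 34468 = \left(-8665\right) 34468 = -298665220$)
$\frac{11204 + 4801}{C + D{\left(-45,173 \right)}} = \frac{11204 + 4801}{-298665220 - \left(12 - 1038 \left(-45\right)^{2}\right)} = \frac{16005}{-298665220 - \left(12 - 2101950\right)} = \frac{16005}{-298665220 + \left(-12 + 2101950\right)} = \frac{16005}{-298665220 + 2101938} = \frac{16005}{-296563282} = 16005 \left(- \frac{1}{296563282}\right) = - \frac{16005}{296563282}$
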